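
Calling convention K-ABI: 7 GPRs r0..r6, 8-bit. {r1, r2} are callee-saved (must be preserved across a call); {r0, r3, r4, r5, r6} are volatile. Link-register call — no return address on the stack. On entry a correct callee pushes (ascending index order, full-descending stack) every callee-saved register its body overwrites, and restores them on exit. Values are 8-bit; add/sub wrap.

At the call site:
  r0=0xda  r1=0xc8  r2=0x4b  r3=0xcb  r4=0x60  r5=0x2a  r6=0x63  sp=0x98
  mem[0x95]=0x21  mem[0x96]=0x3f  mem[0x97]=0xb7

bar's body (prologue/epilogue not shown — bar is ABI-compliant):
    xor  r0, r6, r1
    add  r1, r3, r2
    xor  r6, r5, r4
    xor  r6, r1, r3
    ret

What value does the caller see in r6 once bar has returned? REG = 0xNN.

REG = 0xdd

prologue: push r1 → mem[0x97]=0xc8, sp=0x97
body[0] xor  r0, r6, r1 → r0=0xab
body[1] add  r1, r3, r2 → r1=0x16
body[2] xor  r6, r5, r4 → r6=0x4a
body[3] xor  r6, r1, r3 → r6=0xdd
epilogue: pop r1=0xc8, sp=0x98
r6 is caller-saved → body value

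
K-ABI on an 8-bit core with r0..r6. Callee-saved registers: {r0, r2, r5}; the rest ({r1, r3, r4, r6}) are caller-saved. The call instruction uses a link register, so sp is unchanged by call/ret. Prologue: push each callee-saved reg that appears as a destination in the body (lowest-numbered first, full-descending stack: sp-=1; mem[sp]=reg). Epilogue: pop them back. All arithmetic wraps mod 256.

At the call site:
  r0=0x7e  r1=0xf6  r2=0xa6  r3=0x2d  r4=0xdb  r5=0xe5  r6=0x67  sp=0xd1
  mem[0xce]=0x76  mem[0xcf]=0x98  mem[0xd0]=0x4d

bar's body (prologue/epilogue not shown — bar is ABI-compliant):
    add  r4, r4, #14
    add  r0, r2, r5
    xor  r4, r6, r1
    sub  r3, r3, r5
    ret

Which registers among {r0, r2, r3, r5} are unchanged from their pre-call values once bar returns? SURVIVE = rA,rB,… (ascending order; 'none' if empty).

SURVIVE = r0,r2,r5

prologue: push r0 -> mem[0xd0]=0x7e, sp=0xd0
body[0] add  r4, r4, #14 -> r4=0xe9
body[1] add  r0, r2, r5 -> r0=0x8b
body[2] xor  r4, r6, r1 -> r4=0x91
body[3] sub  r3, r3, r5 -> r3=0x48
epilogue: pop r0=0x7e, sp=0xd1
r0: callee-saved, written=True
r2: callee-saved, written=False
r3: caller-saved, written=True
r5: callee-saved, written=False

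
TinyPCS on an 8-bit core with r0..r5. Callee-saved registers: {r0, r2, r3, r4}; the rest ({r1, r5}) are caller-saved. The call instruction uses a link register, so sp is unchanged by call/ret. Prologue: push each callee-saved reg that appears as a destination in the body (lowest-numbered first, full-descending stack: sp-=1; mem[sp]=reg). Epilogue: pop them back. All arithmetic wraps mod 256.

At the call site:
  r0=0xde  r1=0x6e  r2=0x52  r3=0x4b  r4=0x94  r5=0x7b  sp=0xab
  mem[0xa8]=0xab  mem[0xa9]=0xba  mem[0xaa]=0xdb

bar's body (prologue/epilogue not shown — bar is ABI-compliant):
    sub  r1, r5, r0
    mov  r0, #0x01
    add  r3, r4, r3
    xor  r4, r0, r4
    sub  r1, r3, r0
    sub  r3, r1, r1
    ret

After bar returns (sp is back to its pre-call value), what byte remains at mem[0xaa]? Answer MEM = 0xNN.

prologue: push r0 → mem[0xaa]=0xde, sp=0xaa
prologue: push r3 → mem[0xa9]=0x4b, sp=0xa9
prologue: push r4 → mem[0xa8]=0x94, sp=0xa8
body[0] sub  r1, r5, r0 → r1=0x9d
body[1] mov  r0, #0x01 → r0=0x01
body[2] add  r3, r4, r3 → r3=0xdf
body[3] xor  r4, r0, r4 → r4=0x95
body[4] sub  r1, r3, r0 → r1=0xde
body[5] sub  r3, r1, r1 → r3=0x00
epilogue: pop r4=0x94, sp=0xa9
epilogue: pop r3=0x4b, sp=0xaa
epilogue: pop r0=0xde, sp=0xab
prologue pushed ['r0', 'r3', 'r4'] at ['0xaa', '0xa9', '0xa8']

MEM = 0xde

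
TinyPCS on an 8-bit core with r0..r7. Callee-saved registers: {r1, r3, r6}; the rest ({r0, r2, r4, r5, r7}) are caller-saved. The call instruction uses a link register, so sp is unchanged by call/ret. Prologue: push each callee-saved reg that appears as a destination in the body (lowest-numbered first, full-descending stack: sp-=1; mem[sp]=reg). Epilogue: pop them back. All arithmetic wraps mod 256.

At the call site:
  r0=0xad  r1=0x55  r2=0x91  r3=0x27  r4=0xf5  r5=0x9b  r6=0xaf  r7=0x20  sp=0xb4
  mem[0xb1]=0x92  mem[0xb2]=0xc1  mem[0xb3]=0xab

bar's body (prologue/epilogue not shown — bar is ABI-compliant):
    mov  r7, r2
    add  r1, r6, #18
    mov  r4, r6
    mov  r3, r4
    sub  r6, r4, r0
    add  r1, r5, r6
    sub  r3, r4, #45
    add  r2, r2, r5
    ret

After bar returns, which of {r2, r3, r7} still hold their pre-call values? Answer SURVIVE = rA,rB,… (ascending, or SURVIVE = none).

SURVIVE = r3

prologue: push r1 → mem[0xb3]=0x55, sp=0xb3
prologue: push r3 → mem[0xb2]=0x27, sp=0xb2
prologue: push r6 → mem[0xb1]=0xaf, sp=0xb1
body[0] mov  r7, r2 → r7=0x91
body[1] add  r1, r6, #18 → r1=0xc1
body[2] mov  r4, r6 → r4=0xaf
body[3] mov  r3, r4 → r3=0xaf
body[4] sub  r6, r4, r0 → r6=0x02
body[5] add  r1, r5, r6 → r1=0x9d
body[6] sub  r3, r4, #45 → r3=0x82
body[7] add  r2, r2, r5 → r2=0x2c
epilogue: pop r6=0xaf, sp=0xb2
epilogue: pop r3=0x27, sp=0xb3
epilogue: pop r1=0x55, sp=0xb4
r2: caller-saved, written=True
r3: callee-saved, written=True
r7: caller-saved, written=True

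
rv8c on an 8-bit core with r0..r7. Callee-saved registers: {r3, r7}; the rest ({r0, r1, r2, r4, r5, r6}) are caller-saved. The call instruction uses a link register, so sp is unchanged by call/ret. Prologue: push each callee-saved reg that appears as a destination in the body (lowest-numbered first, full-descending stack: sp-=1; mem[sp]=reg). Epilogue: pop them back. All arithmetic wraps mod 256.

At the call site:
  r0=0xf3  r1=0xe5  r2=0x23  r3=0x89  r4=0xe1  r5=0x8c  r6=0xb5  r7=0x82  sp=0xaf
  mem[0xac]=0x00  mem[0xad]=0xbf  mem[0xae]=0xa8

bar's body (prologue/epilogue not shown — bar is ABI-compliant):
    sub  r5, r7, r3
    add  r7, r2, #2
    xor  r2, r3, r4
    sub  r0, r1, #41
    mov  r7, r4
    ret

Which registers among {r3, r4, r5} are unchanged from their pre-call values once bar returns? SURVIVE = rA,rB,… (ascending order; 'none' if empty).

prologue: push r7 → mem[0xae]=0x82, sp=0xae
body[0] sub  r5, r7, r3 → r5=0xf9
body[1] add  r7, r2, #2 → r7=0x25
body[2] xor  r2, r3, r4 → r2=0x68
body[3] sub  r0, r1, #41 → r0=0xbc
body[4] mov  r7, r4 → r7=0xe1
epilogue: pop r7=0x82, sp=0xaf
r3: callee-saved, written=False
r4: caller-saved, written=False
r5: caller-saved, written=True

SURVIVE = r3,r4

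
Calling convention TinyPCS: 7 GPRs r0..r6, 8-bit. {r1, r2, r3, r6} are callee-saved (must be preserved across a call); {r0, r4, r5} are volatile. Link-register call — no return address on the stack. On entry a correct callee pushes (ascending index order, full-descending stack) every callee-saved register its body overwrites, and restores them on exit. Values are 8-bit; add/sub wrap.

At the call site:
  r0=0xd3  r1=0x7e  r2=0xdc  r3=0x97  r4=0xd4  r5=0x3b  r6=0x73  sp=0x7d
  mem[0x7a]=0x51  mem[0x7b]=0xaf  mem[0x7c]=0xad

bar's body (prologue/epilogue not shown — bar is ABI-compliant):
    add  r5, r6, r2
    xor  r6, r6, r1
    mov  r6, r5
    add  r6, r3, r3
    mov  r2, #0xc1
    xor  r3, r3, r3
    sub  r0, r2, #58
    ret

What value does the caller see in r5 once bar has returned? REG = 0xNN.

REG = 0x4f

prologue: push r2 -> mem[0x7c]=0xdc, sp=0x7c
prologue: push r3 -> mem[0x7b]=0x97, sp=0x7b
prologue: push r6 -> mem[0x7a]=0x73, sp=0x7a
body[0] add  r5, r6, r2 -> r5=0x4f
body[1] xor  r6, r6, r1 -> r6=0x0d
body[2] mov  r6, r5 -> r6=0x4f
body[3] add  r6, r3, r3 -> r6=0x2e
body[4] mov  r2, #0xc1 -> r2=0xc1
body[5] xor  r3, r3, r3 -> r3=0x00
body[6] sub  r0, r2, #58 -> r0=0x87
epilogue: pop r6=0x73, sp=0x7b
epilogue: pop r3=0x97, sp=0x7c
epilogue: pop r2=0xdc, sp=0x7d
r5 is caller-saved -> body value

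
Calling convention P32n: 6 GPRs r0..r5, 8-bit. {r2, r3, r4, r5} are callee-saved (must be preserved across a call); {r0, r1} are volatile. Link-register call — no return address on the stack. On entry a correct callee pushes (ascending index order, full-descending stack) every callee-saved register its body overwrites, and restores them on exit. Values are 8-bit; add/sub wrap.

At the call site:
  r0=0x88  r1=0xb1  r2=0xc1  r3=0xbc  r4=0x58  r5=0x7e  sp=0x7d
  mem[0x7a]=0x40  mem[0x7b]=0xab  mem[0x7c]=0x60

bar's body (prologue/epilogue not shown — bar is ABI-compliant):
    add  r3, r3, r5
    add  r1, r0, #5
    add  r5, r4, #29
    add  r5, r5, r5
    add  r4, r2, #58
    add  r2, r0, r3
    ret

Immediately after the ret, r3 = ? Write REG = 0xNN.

prologue: push r2 -> mem[0x7c]=0xc1, sp=0x7c
prologue: push r3 -> mem[0x7b]=0xbc, sp=0x7b
prologue: push r4 -> mem[0x7a]=0x58, sp=0x7a
prologue: push r5 -> mem[0x79]=0x7e, sp=0x79
body[0] add  r3, r3, r5 -> r3=0x3a
body[1] add  r1, r0, #5 -> r1=0x8d
body[2] add  r5, r4, #29 -> r5=0x75
body[3] add  r5, r5, r5 -> r5=0xea
body[4] add  r4, r2, #58 -> r4=0xfb
body[5] add  r2, r0, r3 -> r2=0xc2
epilogue: pop r5=0x7e, sp=0x7a
epilogue: pop r4=0x58, sp=0x7b
epilogue: pop r3=0xbc, sp=0x7c
epilogue: pop r2=0xc1, sp=0x7d
r3 is callee-saved -> restored

REG = 0xbc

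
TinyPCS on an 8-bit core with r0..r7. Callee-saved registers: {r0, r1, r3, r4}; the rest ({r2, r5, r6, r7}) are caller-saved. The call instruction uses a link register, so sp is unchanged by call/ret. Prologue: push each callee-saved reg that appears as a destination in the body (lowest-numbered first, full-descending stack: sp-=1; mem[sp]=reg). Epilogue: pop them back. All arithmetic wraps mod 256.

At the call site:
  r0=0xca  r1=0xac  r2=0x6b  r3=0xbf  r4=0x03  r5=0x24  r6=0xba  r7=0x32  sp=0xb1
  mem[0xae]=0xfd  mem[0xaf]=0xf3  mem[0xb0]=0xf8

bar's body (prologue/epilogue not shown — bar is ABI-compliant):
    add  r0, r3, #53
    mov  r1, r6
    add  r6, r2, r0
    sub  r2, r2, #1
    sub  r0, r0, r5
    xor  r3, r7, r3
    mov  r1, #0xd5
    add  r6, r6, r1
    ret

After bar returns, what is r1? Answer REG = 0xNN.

prologue: push r0 -> mem[0xb0]=0xca, sp=0xb0
prologue: push r1 -> mem[0xaf]=0xac, sp=0xaf
prologue: push r3 -> mem[0xae]=0xbf, sp=0xae
body[0] add  r0, r3, #53 -> r0=0xf4
body[1] mov  r1, r6 -> r1=0xba
body[2] add  r6, r2, r0 -> r6=0x5f
body[3] sub  r2, r2, #1 -> r2=0x6a
body[4] sub  r0, r0, r5 -> r0=0xd0
body[5] xor  r3, r7, r3 -> r3=0x8d
body[6] mov  r1, #0xd5 -> r1=0xd5
body[7] add  r6, r6, r1 -> r6=0x34
epilogue: pop r3=0xbf, sp=0xaf
epilogue: pop r1=0xac, sp=0xb0
epilogue: pop r0=0xca, sp=0xb1
r1 is callee-saved -> restored

REG = 0xac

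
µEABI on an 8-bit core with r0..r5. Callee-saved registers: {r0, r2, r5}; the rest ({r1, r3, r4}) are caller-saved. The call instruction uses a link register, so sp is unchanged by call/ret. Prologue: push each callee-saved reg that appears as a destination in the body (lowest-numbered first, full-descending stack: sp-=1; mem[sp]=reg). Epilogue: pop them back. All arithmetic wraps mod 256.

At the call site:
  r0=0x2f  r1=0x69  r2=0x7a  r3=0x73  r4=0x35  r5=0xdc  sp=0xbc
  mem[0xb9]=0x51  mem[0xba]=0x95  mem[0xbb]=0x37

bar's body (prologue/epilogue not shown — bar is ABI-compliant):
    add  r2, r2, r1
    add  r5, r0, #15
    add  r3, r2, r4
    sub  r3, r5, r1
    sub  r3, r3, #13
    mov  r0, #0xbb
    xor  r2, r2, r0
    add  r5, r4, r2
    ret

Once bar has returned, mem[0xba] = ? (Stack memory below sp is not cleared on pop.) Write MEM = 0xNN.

prologue: push r0 -> mem[0xbb]=0x2f, sp=0xbb
prologue: push r2 -> mem[0xba]=0x7a, sp=0xba
prologue: push r5 -> mem[0xb9]=0xdc, sp=0xb9
body[0] add  r2, r2, r1 -> r2=0xe3
body[1] add  r5, r0, #15 -> r5=0x3e
body[2] add  r3, r2, r4 -> r3=0x18
body[3] sub  r3, r5, r1 -> r3=0xd5
body[4] sub  r3, r3, #13 -> r3=0xc8
body[5] mov  r0, #0xbb -> r0=0xbb
body[6] xor  r2, r2, r0 -> r2=0x58
body[7] add  r5, r4, r2 -> r5=0x8d
epilogue: pop r5=0xdc, sp=0xba
epilogue: pop r2=0x7a, sp=0xbb
epilogue: pop r0=0x2f, sp=0xbc
prologue pushed ['r0', 'r2', 'r5'] at ['0xbb', '0xba', '0xb9']

MEM = 0x7a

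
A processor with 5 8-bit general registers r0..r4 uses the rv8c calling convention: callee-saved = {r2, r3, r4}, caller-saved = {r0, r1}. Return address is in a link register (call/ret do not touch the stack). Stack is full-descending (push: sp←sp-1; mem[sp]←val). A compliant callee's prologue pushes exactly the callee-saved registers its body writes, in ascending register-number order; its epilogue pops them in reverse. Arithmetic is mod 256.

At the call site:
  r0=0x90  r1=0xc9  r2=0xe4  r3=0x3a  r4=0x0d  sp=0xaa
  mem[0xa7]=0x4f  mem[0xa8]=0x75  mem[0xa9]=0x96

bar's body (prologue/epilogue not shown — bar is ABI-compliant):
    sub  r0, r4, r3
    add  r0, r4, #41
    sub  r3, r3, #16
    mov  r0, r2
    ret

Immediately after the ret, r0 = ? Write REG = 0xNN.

prologue: push r3 → mem[0xa9]=0x3a, sp=0xa9
body[0] sub  r0, r4, r3 → r0=0xd3
body[1] add  r0, r4, #41 → r0=0x36
body[2] sub  r3, r3, #16 → r3=0x2a
body[3] mov  r0, r2 → r0=0xe4
epilogue: pop r3=0x3a, sp=0xaa
r0 is caller-saved → body value

REG = 0xe4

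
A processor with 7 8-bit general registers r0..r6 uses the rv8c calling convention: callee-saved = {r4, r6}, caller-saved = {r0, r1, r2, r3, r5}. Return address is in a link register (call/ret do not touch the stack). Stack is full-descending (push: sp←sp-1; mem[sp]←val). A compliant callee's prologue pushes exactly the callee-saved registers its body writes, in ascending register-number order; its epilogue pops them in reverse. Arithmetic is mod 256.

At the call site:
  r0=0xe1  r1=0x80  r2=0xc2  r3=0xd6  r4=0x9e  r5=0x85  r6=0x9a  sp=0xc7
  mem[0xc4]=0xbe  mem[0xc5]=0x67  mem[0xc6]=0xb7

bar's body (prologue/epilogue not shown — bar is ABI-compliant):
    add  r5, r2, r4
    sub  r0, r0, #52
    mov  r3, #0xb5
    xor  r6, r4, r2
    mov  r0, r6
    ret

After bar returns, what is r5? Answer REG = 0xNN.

prologue: push r6 -> mem[0xc6]=0x9a, sp=0xc6
body[0] add  r5, r2, r4 -> r5=0x60
body[1] sub  r0, r0, #52 -> r0=0xad
body[2] mov  r3, #0xb5 -> r3=0xb5
body[3] xor  r6, r4, r2 -> r6=0x5c
body[4] mov  r0, r6 -> r0=0x5c
epilogue: pop r6=0x9a, sp=0xc7
r5 is caller-saved -> body value

REG = 0x60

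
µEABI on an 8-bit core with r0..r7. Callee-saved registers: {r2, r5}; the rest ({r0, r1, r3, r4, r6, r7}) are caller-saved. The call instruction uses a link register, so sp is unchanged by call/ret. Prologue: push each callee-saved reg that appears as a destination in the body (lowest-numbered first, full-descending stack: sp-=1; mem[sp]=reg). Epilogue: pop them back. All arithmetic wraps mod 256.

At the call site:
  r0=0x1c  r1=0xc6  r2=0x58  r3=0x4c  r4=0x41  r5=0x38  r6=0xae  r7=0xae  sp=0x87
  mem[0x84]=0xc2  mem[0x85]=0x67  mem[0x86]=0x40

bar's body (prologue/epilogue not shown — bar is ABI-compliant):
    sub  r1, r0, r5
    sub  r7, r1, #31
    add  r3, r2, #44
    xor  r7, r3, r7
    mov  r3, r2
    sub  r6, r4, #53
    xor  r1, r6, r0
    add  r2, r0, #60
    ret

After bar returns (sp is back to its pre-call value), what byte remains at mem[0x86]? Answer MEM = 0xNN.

prologue: push r2 -> mem[0x86]=0x58, sp=0x86
body[0] sub  r1, r0, r5 -> r1=0xe4
body[1] sub  r7, r1, #31 -> r7=0xc5
body[2] add  r3, r2, #44 -> r3=0x84
body[3] xor  r7, r3, r7 -> r7=0x41
body[4] mov  r3, r2 -> r3=0x58
body[5] sub  r6, r4, #53 -> r6=0x0c
body[6] xor  r1, r6, r0 -> r1=0x10
body[7] add  r2, r0, #60 -> r2=0x58
epilogue: pop r2=0x58, sp=0x87
prologue pushed ['r2'] at ['0x86']

MEM = 0x58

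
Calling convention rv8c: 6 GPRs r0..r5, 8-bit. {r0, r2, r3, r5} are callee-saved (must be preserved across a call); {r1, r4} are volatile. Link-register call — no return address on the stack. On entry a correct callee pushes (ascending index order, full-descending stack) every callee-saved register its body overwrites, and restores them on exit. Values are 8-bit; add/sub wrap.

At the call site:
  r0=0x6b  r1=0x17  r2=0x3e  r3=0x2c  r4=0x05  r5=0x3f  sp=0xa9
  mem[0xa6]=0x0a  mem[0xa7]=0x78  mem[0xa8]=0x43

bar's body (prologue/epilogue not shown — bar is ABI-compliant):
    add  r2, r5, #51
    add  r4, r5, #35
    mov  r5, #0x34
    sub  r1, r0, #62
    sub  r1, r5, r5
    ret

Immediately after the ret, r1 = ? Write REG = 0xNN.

prologue: push r2 -> mem[0xa8]=0x3e, sp=0xa8
prologue: push r5 -> mem[0xa7]=0x3f, sp=0xa7
body[0] add  r2, r5, #51 -> r2=0x72
body[1] add  r4, r5, #35 -> r4=0x62
body[2] mov  r5, #0x34 -> r5=0x34
body[3] sub  r1, r0, #62 -> r1=0x2d
body[4] sub  r1, r5, r5 -> r1=0x00
epilogue: pop r5=0x3f, sp=0xa8
epilogue: pop r2=0x3e, sp=0xa9
r1 is caller-saved -> body value

REG = 0x00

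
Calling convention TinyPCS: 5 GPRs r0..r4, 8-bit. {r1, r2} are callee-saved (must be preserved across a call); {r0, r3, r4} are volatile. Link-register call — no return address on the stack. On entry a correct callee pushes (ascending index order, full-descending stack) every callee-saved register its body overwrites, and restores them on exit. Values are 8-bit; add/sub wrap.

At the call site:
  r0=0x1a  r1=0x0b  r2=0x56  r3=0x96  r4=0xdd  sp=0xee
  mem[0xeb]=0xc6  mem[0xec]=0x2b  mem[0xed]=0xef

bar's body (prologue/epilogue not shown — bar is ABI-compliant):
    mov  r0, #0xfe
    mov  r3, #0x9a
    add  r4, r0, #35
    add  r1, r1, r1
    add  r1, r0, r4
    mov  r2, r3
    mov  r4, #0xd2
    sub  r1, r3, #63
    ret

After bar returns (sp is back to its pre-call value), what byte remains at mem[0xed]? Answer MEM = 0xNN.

MEM = 0x0b

prologue: push r1 → mem[0xed]=0x0b, sp=0xed
prologue: push r2 → mem[0xec]=0x56, sp=0xec
body[0] mov  r0, #0xfe → r0=0xfe
body[1] mov  r3, #0x9a → r3=0x9a
body[2] add  r4, r0, #35 → r4=0x21
body[3] add  r1, r1, r1 → r1=0x16
body[4] add  r1, r0, r4 → r1=0x1f
body[5] mov  r2, r3 → r2=0x9a
body[6] mov  r4, #0xd2 → r4=0xd2
body[7] sub  r1, r3, #63 → r1=0x5b
epilogue: pop r2=0x56, sp=0xed
epilogue: pop r1=0x0b, sp=0xee
prologue pushed ['r1', 'r2'] at ['0xed', '0xec']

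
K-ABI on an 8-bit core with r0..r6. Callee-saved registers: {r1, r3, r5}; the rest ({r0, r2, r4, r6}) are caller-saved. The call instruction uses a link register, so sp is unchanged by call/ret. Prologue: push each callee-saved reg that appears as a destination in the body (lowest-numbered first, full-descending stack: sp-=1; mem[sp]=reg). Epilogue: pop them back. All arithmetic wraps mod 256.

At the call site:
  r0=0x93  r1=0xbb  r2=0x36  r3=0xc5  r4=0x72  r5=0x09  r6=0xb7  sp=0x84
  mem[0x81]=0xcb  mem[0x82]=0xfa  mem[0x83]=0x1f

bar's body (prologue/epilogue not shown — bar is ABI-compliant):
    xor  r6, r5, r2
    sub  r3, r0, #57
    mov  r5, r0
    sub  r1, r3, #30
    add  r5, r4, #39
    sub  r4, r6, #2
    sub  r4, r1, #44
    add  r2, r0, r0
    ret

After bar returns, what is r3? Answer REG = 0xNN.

prologue: push r1 → mem[0x83]=0xbb, sp=0x83
prologue: push r3 → mem[0x82]=0xc5, sp=0x82
prologue: push r5 → mem[0x81]=0x09, sp=0x81
body[0] xor  r6, r5, r2 → r6=0x3f
body[1] sub  r3, r0, #57 → r3=0x5a
body[2] mov  r5, r0 → r5=0x93
body[3] sub  r1, r3, #30 → r1=0x3c
body[4] add  r5, r4, #39 → r5=0x99
body[5] sub  r4, r6, #2 → r4=0x3d
body[6] sub  r4, r1, #44 → r4=0x10
body[7] add  r2, r0, r0 → r2=0x26
epilogue: pop r5=0x09, sp=0x82
epilogue: pop r3=0xc5, sp=0x83
epilogue: pop r1=0xbb, sp=0x84
r3 is callee-saved → restored

REG = 0xc5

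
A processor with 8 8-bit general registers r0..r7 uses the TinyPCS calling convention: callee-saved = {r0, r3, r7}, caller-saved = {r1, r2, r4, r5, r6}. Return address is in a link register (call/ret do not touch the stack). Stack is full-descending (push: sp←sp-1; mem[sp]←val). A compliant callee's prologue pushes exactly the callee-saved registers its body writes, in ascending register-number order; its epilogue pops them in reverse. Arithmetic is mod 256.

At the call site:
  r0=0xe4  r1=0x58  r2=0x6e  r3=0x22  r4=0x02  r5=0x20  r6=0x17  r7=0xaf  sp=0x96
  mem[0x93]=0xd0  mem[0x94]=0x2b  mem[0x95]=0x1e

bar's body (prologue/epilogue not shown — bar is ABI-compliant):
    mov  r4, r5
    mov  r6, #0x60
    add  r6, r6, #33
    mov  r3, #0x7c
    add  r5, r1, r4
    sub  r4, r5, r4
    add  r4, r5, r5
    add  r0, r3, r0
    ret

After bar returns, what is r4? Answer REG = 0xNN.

REG = 0xf0

prologue: push r0 → mem[0x95]=0xe4, sp=0x95
prologue: push r3 → mem[0x94]=0x22, sp=0x94
body[0] mov  r4, r5 → r4=0x20
body[1] mov  r6, #0x60 → r6=0x60
body[2] add  r6, r6, #33 → r6=0x81
body[3] mov  r3, #0x7c → r3=0x7c
body[4] add  r5, r1, r4 → r5=0x78
body[5] sub  r4, r5, r4 → r4=0x58
body[6] add  r4, r5, r5 → r4=0xf0
body[7] add  r0, r3, r0 → r0=0x60
epilogue: pop r3=0x22, sp=0x95
epilogue: pop r0=0xe4, sp=0x96
r4 is caller-saved → body value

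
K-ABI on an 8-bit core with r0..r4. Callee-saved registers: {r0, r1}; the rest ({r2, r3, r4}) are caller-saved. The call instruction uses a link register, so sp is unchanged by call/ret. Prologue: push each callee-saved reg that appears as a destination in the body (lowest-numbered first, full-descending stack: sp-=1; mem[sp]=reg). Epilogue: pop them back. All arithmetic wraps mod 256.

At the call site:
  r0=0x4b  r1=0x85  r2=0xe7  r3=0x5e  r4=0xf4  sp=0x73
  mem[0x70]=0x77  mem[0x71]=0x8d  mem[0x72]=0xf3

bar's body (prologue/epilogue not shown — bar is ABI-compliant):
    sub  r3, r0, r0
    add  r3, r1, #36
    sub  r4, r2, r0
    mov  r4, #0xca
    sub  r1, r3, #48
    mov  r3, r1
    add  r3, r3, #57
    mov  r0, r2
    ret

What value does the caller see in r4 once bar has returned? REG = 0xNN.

prologue: push r0 -> mem[0x72]=0x4b, sp=0x72
prologue: push r1 -> mem[0x71]=0x85, sp=0x71
body[0] sub  r3, r0, r0 -> r3=0x00
body[1] add  r3, r1, #36 -> r3=0xa9
body[2] sub  r4, r2, r0 -> r4=0x9c
body[3] mov  r4, #0xca -> r4=0xca
body[4] sub  r1, r3, #48 -> r1=0x79
body[5] mov  r3, r1 -> r3=0x79
body[6] add  r3, r3, #57 -> r3=0xb2
body[7] mov  r0, r2 -> r0=0xe7
epilogue: pop r1=0x85, sp=0x72
epilogue: pop r0=0x4b, sp=0x73
r4 is caller-saved -> body value

REG = 0xca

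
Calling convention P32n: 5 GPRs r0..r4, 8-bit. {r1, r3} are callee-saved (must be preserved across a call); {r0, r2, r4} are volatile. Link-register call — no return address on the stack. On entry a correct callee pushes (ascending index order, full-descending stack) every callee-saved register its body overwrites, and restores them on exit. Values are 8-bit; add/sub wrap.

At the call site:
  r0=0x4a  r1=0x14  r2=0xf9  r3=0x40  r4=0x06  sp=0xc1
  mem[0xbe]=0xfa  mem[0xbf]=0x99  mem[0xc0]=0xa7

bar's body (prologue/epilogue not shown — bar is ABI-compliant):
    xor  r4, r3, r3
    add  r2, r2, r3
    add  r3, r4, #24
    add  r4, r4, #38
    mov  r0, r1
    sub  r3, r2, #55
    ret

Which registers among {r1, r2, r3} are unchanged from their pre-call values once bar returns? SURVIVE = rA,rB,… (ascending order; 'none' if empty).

prologue: push r3 → mem[0xc0]=0x40, sp=0xc0
body[0] xor  r4, r3, r3 → r4=0x00
body[1] add  r2, r2, r3 → r2=0x39
body[2] add  r3, r4, #24 → r3=0x18
body[3] add  r4, r4, #38 → r4=0x26
body[4] mov  r0, r1 → r0=0x14
body[5] sub  r3, r2, #55 → r3=0x02
epilogue: pop r3=0x40, sp=0xc1
r1: callee-saved, written=False
r2: caller-saved, written=True
r3: callee-saved, written=True

SURVIVE = r1,r3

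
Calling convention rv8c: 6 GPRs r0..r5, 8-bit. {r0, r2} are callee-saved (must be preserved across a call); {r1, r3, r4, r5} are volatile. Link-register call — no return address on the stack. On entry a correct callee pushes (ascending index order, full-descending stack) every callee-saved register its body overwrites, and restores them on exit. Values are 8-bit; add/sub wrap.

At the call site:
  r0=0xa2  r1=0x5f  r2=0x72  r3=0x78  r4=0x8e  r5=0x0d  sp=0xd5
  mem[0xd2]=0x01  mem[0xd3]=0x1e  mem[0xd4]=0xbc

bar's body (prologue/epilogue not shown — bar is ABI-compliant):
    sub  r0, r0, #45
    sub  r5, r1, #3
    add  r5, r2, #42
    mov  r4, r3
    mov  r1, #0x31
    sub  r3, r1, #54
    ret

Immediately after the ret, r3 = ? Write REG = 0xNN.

REG = 0xfb

prologue: push r0 -> mem[0xd4]=0xa2, sp=0xd4
body[0] sub  r0, r0, #45 -> r0=0x75
body[1] sub  r5, r1, #3 -> r5=0x5c
body[2] add  r5, r2, #42 -> r5=0x9c
body[3] mov  r4, r3 -> r4=0x78
body[4] mov  r1, #0x31 -> r1=0x31
body[5] sub  r3, r1, #54 -> r3=0xfb
epilogue: pop r0=0xa2, sp=0xd5
r3 is caller-saved -> body value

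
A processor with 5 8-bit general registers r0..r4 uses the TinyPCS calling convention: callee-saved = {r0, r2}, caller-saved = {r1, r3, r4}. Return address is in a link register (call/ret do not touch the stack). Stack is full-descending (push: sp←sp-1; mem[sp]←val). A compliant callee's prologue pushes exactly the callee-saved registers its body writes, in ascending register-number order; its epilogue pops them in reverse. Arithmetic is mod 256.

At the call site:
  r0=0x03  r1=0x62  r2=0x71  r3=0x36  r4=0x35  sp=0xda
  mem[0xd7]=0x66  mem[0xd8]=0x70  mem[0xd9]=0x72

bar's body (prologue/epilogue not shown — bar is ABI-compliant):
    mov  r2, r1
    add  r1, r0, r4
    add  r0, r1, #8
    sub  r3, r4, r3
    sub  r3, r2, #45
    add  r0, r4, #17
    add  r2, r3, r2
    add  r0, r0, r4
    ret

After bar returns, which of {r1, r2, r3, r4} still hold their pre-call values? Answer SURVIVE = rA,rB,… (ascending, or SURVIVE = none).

prologue: push r0 -> mem[0xd9]=0x03, sp=0xd9
prologue: push r2 -> mem[0xd8]=0x71, sp=0xd8
body[0] mov  r2, r1 -> r2=0x62
body[1] add  r1, r0, r4 -> r1=0x38
body[2] add  r0, r1, #8 -> r0=0x40
body[3] sub  r3, r4, r3 -> r3=0xff
body[4] sub  r3, r2, #45 -> r3=0x35
body[5] add  r0, r4, #17 -> r0=0x46
body[6] add  r2, r3, r2 -> r2=0x97
body[7] add  r0, r0, r4 -> r0=0x7b
epilogue: pop r2=0x71, sp=0xd9
epilogue: pop r0=0x03, sp=0xda
r1: caller-saved, written=True
r2: callee-saved, written=True
r3: caller-saved, written=True
r4: caller-saved, written=False

SURVIVE = r2,r4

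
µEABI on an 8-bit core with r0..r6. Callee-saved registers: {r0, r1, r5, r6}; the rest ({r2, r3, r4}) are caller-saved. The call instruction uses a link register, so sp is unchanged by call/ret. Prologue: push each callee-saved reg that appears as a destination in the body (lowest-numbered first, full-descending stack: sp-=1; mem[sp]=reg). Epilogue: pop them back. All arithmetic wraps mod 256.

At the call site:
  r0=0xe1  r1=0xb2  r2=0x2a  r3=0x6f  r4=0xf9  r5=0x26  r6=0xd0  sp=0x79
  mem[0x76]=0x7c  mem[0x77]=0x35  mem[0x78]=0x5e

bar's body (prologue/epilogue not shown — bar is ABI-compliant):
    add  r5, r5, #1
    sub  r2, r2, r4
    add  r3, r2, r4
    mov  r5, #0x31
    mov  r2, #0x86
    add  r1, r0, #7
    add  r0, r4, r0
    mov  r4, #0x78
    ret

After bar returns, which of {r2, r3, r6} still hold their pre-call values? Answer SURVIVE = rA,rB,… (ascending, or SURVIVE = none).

prologue: push r0 → mem[0x78]=0xe1, sp=0x78
prologue: push r1 → mem[0x77]=0xb2, sp=0x77
prologue: push r5 → mem[0x76]=0x26, sp=0x76
body[0] add  r5, r5, #1 → r5=0x27
body[1] sub  r2, r2, r4 → r2=0x31
body[2] add  r3, r2, r4 → r3=0x2a
body[3] mov  r5, #0x31 → r5=0x31
body[4] mov  r2, #0x86 → r2=0x86
body[5] add  r1, r0, #7 → r1=0xe8
body[6] add  r0, r4, r0 → r0=0xda
body[7] mov  r4, #0x78 → r4=0x78
epilogue: pop r5=0x26, sp=0x77
epilogue: pop r1=0xb2, sp=0x78
epilogue: pop r0=0xe1, sp=0x79
r2: caller-saved, written=True
r3: caller-saved, written=True
r6: callee-saved, written=False

SURVIVE = r6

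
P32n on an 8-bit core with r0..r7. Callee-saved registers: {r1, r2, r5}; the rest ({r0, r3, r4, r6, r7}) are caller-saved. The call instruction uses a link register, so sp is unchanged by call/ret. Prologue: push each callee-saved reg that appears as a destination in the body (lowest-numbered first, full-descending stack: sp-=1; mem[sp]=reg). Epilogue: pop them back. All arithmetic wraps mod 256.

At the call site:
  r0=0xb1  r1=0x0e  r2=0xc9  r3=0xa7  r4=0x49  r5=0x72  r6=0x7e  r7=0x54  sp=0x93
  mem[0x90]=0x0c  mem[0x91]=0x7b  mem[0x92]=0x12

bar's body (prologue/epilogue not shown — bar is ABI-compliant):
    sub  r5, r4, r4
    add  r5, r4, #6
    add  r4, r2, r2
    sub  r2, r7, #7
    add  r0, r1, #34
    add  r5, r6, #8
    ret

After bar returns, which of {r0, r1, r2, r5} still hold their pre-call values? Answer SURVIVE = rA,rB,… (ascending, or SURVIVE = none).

SURVIVE = r1,r2,r5

prologue: push r2 -> mem[0x92]=0xc9, sp=0x92
prologue: push r5 -> mem[0x91]=0x72, sp=0x91
body[0] sub  r5, r4, r4 -> r5=0x00
body[1] add  r5, r4, #6 -> r5=0x4f
body[2] add  r4, r2, r2 -> r4=0x92
body[3] sub  r2, r7, #7 -> r2=0x4d
body[4] add  r0, r1, #34 -> r0=0x30
body[5] add  r5, r6, #8 -> r5=0x86
epilogue: pop r5=0x72, sp=0x92
epilogue: pop r2=0xc9, sp=0x93
r0: caller-saved, written=True
r1: callee-saved, written=False
r2: callee-saved, written=True
r5: callee-saved, written=True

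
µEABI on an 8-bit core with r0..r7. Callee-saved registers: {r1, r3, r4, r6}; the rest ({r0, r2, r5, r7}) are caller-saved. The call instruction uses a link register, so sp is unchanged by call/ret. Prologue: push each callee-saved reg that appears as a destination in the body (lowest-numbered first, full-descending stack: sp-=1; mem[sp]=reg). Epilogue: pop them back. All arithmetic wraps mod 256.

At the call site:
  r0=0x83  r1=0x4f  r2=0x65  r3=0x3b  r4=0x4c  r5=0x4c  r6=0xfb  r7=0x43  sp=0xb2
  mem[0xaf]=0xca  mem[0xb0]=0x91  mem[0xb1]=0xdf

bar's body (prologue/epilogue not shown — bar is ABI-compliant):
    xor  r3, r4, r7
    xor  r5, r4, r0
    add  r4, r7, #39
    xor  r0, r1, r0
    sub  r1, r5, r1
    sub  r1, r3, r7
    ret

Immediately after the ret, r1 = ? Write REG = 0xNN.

prologue: push r1 → mem[0xb1]=0x4f, sp=0xb1
prologue: push r3 → mem[0xb0]=0x3b, sp=0xb0
prologue: push r4 → mem[0xaf]=0x4c, sp=0xaf
body[0] xor  r3, r4, r7 → r3=0x0f
body[1] xor  r5, r4, r0 → r5=0xcf
body[2] add  r4, r7, #39 → r4=0x6a
body[3] xor  r0, r1, r0 → r0=0xcc
body[4] sub  r1, r5, r1 → r1=0x80
body[5] sub  r1, r3, r7 → r1=0xcc
epilogue: pop r4=0x4c, sp=0xb0
epilogue: pop r3=0x3b, sp=0xb1
epilogue: pop r1=0x4f, sp=0xb2
r1 is callee-saved → restored

REG = 0x4f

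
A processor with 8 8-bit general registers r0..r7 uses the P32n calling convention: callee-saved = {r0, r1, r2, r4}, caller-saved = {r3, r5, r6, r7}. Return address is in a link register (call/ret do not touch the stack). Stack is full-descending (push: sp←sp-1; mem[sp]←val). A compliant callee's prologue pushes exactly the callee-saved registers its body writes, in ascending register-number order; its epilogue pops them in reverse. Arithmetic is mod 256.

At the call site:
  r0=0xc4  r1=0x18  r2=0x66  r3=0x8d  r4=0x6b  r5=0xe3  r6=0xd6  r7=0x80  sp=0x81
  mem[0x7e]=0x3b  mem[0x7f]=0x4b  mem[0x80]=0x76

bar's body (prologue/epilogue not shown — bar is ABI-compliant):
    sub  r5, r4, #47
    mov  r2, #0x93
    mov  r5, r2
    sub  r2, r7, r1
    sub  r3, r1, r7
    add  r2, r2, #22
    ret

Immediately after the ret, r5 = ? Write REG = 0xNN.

REG = 0x93

prologue: push r2 → mem[0x80]=0x66, sp=0x80
body[0] sub  r5, r4, #47 → r5=0x3c
body[1] mov  r2, #0x93 → r2=0x93
body[2] mov  r5, r2 → r5=0x93
body[3] sub  r2, r7, r1 → r2=0x68
body[4] sub  r3, r1, r7 → r3=0x98
body[5] add  r2, r2, #22 → r2=0x7e
epilogue: pop r2=0x66, sp=0x81
r5 is caller-saved → body value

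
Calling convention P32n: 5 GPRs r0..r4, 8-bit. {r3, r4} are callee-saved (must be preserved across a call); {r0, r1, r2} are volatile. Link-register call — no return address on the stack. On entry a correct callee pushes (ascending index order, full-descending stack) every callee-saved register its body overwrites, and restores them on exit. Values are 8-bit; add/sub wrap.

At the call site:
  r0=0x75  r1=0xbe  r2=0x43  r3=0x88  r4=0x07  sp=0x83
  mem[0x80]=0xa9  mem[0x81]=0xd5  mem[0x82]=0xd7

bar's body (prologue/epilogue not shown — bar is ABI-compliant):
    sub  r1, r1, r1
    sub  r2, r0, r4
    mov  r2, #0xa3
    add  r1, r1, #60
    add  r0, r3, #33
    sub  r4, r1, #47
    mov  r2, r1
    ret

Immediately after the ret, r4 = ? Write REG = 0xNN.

prologue: push r4 -> mem[0x82]=0x07, sp=0x82
body[0] sub  r1, r1, r1 -> r1=0x00
body[1] sub  r2, r0, r4 -> r2=0x6e
body[2] mov  r2, #0xa3 -> r2=0xa3
body[3] add  r1, r1, #60 -> r1=0x3c
body[4] add  r0, r3, #33 -> r0=0xa9
body[5] sub  r4, r1, #47 -> r4=0x0d
body[6] mov  r2, r1 -> r2=0x3c
epilogue: pop r4=0x07, sp=0x83
r4 is callee-saved -> restored

REG = 0x07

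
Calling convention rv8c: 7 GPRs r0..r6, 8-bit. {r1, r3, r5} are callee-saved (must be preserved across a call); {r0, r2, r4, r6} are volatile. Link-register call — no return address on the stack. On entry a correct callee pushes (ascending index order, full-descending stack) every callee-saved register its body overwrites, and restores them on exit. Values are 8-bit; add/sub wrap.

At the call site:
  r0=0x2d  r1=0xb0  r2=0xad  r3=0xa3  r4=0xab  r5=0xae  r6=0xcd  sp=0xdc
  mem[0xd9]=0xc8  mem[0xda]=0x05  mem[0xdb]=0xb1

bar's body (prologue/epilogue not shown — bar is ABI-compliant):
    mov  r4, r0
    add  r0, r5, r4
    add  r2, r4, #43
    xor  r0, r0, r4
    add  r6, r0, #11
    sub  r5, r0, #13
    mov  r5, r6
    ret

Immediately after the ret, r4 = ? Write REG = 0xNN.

REG = 0x2d

prologue: push r5 -> mem[0xdb]=0xae, sp=0xdb
body[0] mov  r4, r0 -> r4=0x2d
body[1] add  r0, r5, r4 -> r0=0xdb
body[2] add  r2, r4, #43 -> r2=0x58
body[3] xor  r0, r0, r4 -> r0=0xf6
body[4] add  r6, r0, #11 -> r6=0x01
body[5] sub  r5, r0, #13 -> r5=0xe9
body[6] mov  r5, r6 -> r5=0x01
epilogue: pop r5=0xae, sp=0xdc
r4 is caller-saved -> body value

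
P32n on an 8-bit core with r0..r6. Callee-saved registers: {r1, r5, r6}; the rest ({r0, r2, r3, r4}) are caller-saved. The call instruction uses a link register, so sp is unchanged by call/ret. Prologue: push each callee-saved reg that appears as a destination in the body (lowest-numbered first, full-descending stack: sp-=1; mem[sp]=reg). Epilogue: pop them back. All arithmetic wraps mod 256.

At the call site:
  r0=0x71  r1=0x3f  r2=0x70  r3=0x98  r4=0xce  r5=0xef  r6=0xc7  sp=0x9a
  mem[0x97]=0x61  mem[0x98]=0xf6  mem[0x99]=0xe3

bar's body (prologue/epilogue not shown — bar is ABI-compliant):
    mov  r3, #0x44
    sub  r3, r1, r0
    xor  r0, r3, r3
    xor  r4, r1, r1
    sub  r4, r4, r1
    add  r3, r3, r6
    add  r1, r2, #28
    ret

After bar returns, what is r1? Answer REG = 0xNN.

REG = 0x3f

prologue: push r1 -> mem[0x99]=0x3f, sp=0x99
body[0] mov  r3, #0x44 -> r3=0x44
body[1] sub  r3, r1, r0 -> r3=0xce
body[2] xor  r0, r3, r3 -> r0=0x00
body[3] xor  r4, r1, r1 -> r4=0x00
body[4] sub  r4, r4, r1 -> r4=0xc1
body[5] add  r3, r3, r6 -> r3=0x95
body[6] add  r1, r2, #28 -> r1=0x8c
epilogue: pop r1=0x3f, sp=0x9a
r1 is callee-saved -> restored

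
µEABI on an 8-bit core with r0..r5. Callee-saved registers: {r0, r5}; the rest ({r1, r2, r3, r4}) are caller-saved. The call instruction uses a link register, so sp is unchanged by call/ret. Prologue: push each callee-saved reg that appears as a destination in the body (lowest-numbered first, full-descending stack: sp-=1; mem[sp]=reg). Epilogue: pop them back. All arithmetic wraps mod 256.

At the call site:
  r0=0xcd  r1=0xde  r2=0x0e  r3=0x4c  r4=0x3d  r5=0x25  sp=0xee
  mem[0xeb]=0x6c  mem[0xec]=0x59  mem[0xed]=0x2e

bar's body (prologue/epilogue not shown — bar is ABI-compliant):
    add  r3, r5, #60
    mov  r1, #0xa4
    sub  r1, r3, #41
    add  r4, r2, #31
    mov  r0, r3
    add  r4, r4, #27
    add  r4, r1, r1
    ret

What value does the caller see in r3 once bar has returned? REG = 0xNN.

REG = 0x61

prologue: push r0 -> mem[0xed]=0xcd, sp=0xed
body[0] add  r3, r5, #60 -> r3=0x61
body[1] mov  r1, #0xa4 -> r1=0xa4
body[2] sub  r1, r3, #41 -> r1=0x38
body[3] add  r4, r2, #31 -> r4=0x2d
body[4] mov  r0, r3 -> r0=0x61
body[5] add  r4, r4, #27 -> r4=0x48
body[6] add  r4, r1, r1 -> r4=0x70
epilogue: pop r0=0xcd, sp=0xee
r3 is caller-saved -> body value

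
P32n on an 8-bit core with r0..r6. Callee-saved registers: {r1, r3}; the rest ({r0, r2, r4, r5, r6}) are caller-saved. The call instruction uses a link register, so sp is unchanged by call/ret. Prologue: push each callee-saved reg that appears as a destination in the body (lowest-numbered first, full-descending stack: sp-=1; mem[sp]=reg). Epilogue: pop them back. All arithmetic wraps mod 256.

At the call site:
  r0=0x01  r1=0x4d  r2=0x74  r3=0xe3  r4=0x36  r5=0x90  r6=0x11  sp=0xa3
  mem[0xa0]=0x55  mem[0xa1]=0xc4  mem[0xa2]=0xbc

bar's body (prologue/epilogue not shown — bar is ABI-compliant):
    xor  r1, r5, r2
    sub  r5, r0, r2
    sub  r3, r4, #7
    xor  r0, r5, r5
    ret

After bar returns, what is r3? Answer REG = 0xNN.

REG = 0xe3

prologue: push r1 → mem[0xa2]=0x4d, sp=0xa2
prologue: push r3 → mem[0xa1]=0xe3, sp=0xa1
body[0] xor  r1, r5, r2 → r1=0xe4
body[1] sub  r5, r0, r2 → r5=0x8d
body[2] sub  r3, r4, #7 → r3=0x2f
body[3] xor  r0, r5, r5 → r0=0x00
epilogue: pop r3=0xe3, sp=0xa2
epilogue: pop r1=0x4d, sp=0xa3
r3 is callee-saved → restored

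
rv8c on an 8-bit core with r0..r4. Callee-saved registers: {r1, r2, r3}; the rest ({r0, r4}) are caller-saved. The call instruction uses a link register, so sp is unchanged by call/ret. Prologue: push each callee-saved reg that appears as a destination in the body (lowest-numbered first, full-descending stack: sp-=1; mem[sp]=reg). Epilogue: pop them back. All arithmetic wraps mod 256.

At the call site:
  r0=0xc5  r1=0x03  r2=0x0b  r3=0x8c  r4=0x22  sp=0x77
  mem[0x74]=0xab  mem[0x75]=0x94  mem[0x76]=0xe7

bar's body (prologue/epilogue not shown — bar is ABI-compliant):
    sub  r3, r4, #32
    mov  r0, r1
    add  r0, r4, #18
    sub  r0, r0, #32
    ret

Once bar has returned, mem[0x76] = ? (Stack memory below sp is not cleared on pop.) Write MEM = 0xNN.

prologue: push r3 → mem[0x76]=0x8c, sp=0x76
body[0] sub  r3, r4, #32 → r3=0x02
body[1] mov  r0, r1 → r0=0x03
body[2] add  r0, r4, #18 → r0=0x34
body[3] sub  r0, r0, #32 → r0=0x14
epilogue: pop r3=0x8c, sp=0x77
prologue pushed ['r3'] at ['0x76']

MEM = 0x8c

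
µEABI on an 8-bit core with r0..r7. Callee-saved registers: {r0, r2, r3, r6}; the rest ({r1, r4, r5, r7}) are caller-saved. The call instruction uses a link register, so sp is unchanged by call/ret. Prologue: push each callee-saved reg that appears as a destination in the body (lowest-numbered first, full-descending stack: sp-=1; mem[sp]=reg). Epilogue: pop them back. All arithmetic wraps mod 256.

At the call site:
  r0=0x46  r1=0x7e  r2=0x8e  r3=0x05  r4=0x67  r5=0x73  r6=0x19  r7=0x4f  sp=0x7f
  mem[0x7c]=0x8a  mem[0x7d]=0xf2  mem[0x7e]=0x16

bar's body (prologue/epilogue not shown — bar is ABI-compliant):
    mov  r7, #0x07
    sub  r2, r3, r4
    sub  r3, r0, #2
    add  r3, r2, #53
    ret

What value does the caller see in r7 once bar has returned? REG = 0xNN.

prologue: push r2 -> mem[0x7e]=0x8e, sp=0x7e
prologue: push r3 -> mem[0x7d]=0x05, sp=0x7d
body[0] mov  r7, #0x07 -> r7=0x07
body[1] sub  r2, r3, r4 -> r2=0x9e
body[2] sub  r3, r0, #2 -> r3=0x44
body[3] add  r3, r2, #53 -> r3=0xd3
epilogue: pop r3=0x05, sp=0x7e
epilogue: pop r2=0x8e, sp=0x7f
r7 is caller-saved -> body value

REG = 0x07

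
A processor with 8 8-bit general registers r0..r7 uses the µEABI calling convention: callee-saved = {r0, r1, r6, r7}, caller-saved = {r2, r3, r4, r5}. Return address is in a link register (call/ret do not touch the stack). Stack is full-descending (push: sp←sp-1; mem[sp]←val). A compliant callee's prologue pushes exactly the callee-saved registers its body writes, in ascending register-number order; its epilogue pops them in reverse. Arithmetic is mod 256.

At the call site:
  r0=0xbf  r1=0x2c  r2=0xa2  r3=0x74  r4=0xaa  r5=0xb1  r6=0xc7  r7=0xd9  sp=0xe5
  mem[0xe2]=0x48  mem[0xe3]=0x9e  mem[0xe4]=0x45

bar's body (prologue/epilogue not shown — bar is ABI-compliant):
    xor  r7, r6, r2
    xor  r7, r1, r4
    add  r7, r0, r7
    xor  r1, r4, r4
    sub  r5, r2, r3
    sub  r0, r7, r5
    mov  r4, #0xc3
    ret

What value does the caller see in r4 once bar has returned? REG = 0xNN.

prologue: push r0 → mem[0xe4]=0xbf, sp=0xe4
prologue: push r1 → mem[0xe3]=0x2c, sp=0xe3
prologue: push r7 → mem[0xe2]=0xd9, sp=0xe2
body[0] xor  r7, r6, r2 → r7=0x65
body[1] xor  r7, r1, r4 → r7=0x86
body[2] add  r7, r0, r7 → r7=0x45
body[3] xor  r1, r4, r4 → r1=0x00
body[4] sub  r5, r2, r3 → r5=0x2e
body[5] sub  r0, r7, r5 → r0=0x17
body[6] mov  r4, #0xc3 → r4=0xc3
epilogue: pop r7=0xd9, sp=0xe3
epilogue: pop r1=0x2c, sp=0xe4
epilogue: pop r0=0xbf, sp=0xe5
r4 is caller-saved → body value

REG = 0xc3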